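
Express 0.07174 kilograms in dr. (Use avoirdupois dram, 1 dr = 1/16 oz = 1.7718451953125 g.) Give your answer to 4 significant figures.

40.49 dr

1 kg = 564.383 dr.
Thus 0.07174 × 564.383 ≈ 40.49 dr.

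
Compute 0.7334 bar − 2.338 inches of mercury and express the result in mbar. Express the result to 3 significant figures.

654 mbar

0.7334 bar = 733.400 mbar and 2.338 inHg = 79.1738 mbar.
733.400 − 79.1738 ≈ 654 mbar.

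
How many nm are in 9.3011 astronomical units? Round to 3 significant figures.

1.39e+21 nm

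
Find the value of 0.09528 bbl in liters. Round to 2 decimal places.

1 oil barrel = 158.987 L.
Thus 0.09528 × 158.987 ≈ 15.15 L.

15.15 liters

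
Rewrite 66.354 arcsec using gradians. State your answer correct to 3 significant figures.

0.0205 grad

1 arcsecond = 0.000308642 grad.
66.354 × 0.000308642 ≈ 0.0205 grad.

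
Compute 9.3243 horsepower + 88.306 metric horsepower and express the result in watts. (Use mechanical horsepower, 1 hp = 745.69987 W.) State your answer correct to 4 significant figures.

9.3243 hp = 6953.13 W and 88.306 PS = 64949.0 W.
6953.13 + 64949.0 ≈ 71900 W.

71900 watts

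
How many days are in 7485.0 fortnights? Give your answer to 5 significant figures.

1 fortnight = 14.0000 days.
Then 7485.0 × 14.0000 ≈ 104790 d.

104790 d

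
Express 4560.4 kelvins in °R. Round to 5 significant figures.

8208.7 °R

°R = K × 9/5.
Applying the formula gives 8208.7 °R.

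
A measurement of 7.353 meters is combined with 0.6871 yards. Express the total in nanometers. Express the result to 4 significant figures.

7.981e+9 nanometers

7.353 m = 7.35300e+9 nm and 0.6871 yd = 6.28284e+8 nm.
7.35300e+9 + 6.28284e+8 ≈ 7.981e+9 nm.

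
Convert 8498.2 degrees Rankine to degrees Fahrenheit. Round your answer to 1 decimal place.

°R = °F + 459.67.
Applying the formula gives 8038.5 °F.

8038.5 degrees Fahrenheit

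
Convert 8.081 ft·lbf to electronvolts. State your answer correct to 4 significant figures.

1 foot-pound = 8.46235 × 10^18 electronvolts.
Thus 8.081 × 8.46235 × 10^18 ≈ 6.838 × 10^19 eV.

6.838 × 10^19 electronvolts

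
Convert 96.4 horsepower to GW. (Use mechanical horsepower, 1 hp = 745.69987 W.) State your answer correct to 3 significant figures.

7.19e-5 gigawatts

1 hp = 7.45700e-7 GW.
So 96.4 × 7.45700e-7 ≈ 7.19e-5 GW.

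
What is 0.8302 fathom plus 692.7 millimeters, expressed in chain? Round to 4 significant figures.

0.8302 fathom = 0.0754727 chain and 692.7 mm = 0.0344339 chain.
0.0754727 + 0.0344339 ≈ 0.1099 chain.

0.1099 chain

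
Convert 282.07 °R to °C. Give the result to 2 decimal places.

°R = (°C + 273.15) × 9/5.
Applying the formula gives -116.44 °C.

-116.44 °C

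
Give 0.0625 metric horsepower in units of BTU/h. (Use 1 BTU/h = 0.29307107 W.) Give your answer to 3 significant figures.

1 PS = 2509.63 BTU per hour.
Then 0.0625 × 2509.63 ≈ 157 BTU/h.

157 BTU/h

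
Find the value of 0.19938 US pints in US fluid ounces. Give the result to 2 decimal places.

3.19 US fl oz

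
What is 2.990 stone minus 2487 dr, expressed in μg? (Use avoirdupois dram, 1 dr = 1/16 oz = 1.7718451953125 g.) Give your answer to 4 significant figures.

2.990 st = 1.89874e+10 μg and 2487 dr = 4.40658e+9 μg.
1.89874e+10 − 4.40658e+9 ≈ 1.458e+10 μg.

1.458e+10 μg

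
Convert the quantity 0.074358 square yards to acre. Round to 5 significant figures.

1 square yard = 0.000206612 acres.
0.074358 × 0.000206612 ≈ 1.5363 × 10^-5 acre.

1.5363 × 10^-5 acres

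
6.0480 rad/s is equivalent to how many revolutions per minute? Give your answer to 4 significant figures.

57.75 rpm

1 radian per second = 9.54930 rpm.
6.0480 × 9.54930 ≈ 57.75 rpm.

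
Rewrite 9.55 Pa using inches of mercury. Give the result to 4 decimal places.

0.0028 inches of mercury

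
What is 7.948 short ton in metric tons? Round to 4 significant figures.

7.210 t

1 short ton = 0.907185 t.
Then 7.948 × 0.907185 ≈ 7.210 t.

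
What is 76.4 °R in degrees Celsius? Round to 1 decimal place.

°R = (°C + 273.15) × 9/5.
Applying the formula gives -230.7 °C.

-230.7 degrees Celsius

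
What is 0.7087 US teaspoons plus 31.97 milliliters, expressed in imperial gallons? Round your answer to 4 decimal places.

0.0078 imperial gallons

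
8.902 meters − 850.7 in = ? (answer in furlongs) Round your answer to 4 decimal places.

-0.0632 furlong

8.902 m = 0.0442516 furlong and 850.7 in = 0.107412 furlong.
0.0442516 − 0.107412 ≈ -0.0632 furlong.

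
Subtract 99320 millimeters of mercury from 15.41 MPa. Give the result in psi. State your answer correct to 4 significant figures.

314.5 psi

15.41 MPa = 2235.03 psi and 99320 mmHg = 1920.53 psi.
2235.03 − 1920.53 ≈ 314.5 psi.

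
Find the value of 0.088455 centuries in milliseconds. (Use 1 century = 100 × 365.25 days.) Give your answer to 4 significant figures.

1 century = 3.15576e+12 ms.
Thus 0.088455 × 3.15576e+12 ≈ 2.791e+11 ms.

2.791e+11 ms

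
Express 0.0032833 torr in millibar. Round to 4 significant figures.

1 torr = 1.33322 mbar.
0.0032833 × 1.33322 ≈ 0.004377 mbar.

0.004377 millibar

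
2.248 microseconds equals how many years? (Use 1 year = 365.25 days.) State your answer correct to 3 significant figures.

1 microsecond = 3.16881 × 10^-14 yr.
Thus 2.248 × 3.16881 × 10^-14 ≈ 7.12 × 10^-14 yr.

7.12 × 10^-14 years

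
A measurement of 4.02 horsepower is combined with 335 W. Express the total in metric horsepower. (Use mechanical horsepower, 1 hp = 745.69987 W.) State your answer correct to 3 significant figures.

4.53 PS

4.02 hp = 4.07576 PS and 335 W = 0.455473 PS.
4.07576 + 0.455473 ≈ 4.53 PS.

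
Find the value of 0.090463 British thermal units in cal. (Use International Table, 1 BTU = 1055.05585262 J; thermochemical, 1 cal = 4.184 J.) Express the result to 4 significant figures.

1 BTU = 252.164 cal.
0.090463 × 252.164 ≈ 22.81 cal.

22.81 cal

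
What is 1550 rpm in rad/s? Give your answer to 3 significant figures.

162 radians per second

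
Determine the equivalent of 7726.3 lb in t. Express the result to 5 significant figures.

3.5046 t

1 lb = 0.000453592 metric tons.
So 7726.3 × 0.000453592 ≈ 3.5046 t.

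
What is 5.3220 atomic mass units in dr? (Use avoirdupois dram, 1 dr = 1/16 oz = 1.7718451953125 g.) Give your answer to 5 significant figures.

1 atomic mass unit = 9.37181e-25 dr.
So 5.3220 × 9.37181e-25 ≈ 4.9877e-24 dr.

4.9877e-24 dr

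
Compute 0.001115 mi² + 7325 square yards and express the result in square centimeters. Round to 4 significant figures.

0.001115 mi² = 2.88784 × 10^7 cm² and 7325 yd² = 6.12463 × 10^7 cm².
2.88784 × 10^7 + 6.12463 × 10^7 ≈ 9.012 × 10^7 cm².

9.012 × 10^7 cm²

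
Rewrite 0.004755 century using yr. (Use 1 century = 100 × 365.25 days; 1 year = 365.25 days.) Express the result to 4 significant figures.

0.4755 years

1 century = 100.000 yr.
Then 0.004755 × 100.000 ≈ 0.4755 yr.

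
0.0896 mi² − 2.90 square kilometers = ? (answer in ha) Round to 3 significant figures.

-267 ha

0.0896 mi² = 23.2063 ha and 2.90 km² = 290.000 ha.
23.2063 − 290.000 ≈ -267 ha.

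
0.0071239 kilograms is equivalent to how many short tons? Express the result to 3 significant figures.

1 kg = 0.00110231 short tons.
0.0071239 × 0.00110231 ≈ 7.85e-6 short ton.

7.85e-6 short tons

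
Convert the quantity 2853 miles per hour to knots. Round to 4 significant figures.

2479 kn

1 mile per hour = 0.868976 kn.
So 2853 × 0.868976 ≈ 2479 kn.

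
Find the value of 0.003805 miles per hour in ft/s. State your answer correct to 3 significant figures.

0.00558 ft/s

1 mph = 1.46667 ft/s.
0.003805 × 1.46667 ≈ 0.00558 ft/s.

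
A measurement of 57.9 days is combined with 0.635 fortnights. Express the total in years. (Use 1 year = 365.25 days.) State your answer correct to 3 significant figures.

0.183 yr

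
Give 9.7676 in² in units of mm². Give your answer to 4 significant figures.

6302 mm²

1 square inch = 645.160 square millimeters.
So 9.7676 × 645.160 ≈ 6302 mm².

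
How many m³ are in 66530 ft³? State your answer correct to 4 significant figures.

1884 m³

1 ft³ = 0.0283168 m³.
66530 × 0.0283168 ≈ 1884 m³.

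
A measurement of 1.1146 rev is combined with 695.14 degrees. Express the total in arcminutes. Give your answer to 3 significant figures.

65800 arcmin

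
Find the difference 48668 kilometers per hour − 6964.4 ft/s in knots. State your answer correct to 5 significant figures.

48668 km/h = 26278.6 kn and 6964.4 ft/s = 4126.29 kn.
26278.6 − 4126.29 ≈ 22152 kn.

22152 kn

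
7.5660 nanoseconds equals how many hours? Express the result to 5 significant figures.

1 nanosecond = 2.77778e-13 h.
7.5660 × 2.77778e-13 ≈ 2.1017e-12 h.

2.1017e-12 h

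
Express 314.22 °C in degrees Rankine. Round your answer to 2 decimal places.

°R = (°C + 273.15) × 9/5.
Applying the formula gives 1057.27 °R.

1057.27 degrees Rankine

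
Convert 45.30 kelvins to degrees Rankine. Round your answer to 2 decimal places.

81.54 degrees Rankine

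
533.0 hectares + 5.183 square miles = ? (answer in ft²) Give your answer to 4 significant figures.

2.019 × 10^8 ft²

533.0 ha = 5.73716 × 10^7 ft² and 5.183 mi² = 1.44494 × 10^8 ft².
5.73716 × 10^7 + 1.44494 × 10^8 ≈ 2.019 × 10^8 ft².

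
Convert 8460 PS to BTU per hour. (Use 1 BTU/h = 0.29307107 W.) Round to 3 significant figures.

2.12e+7 BTU per hour

1 PS = 2509.63 BTU per hour.
So 8460 × 2509.63 ≈ 2.12e+7 BTU/h.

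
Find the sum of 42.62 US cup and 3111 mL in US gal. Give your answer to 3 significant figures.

3.49 US gal

42.62 US cup = 2.66375 US gal and 3111 mL = 0.821839 US gal.
2.66375 + 0.821839 ≈ 3.49 US gal.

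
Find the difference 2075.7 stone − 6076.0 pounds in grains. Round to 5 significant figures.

2075.7 st = 2.03419 × 10^8 gr and 6076.0 lb = 4.25320 × 10^7 gr.
2.03419 × 10^8 − 4.25320 × 10^7 ≈ 1.6089 × 10^8 gr.

1.6089 × 10^8 gr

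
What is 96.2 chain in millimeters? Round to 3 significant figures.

1.94 × 10^6 mm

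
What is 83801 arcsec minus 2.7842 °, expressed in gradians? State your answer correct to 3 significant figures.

83801 arcsec = 25.8645 grad and 2.7842 ° = 3.09356 grad.
25.8645 − 3.09356 ≈ 22.8 grad.

22.8 gradians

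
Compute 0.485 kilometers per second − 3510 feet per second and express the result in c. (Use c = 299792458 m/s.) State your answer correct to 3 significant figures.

0.485 km/s = 1.61779 × 10^-6 c and 3510 ft/s = 3.56863 × 10^-6 c.
1.61779 × 10^-6 − 3.56863 × 10^-6 ≈ -1.95 × 10^-6 c.

-1.95 × 10^-6 c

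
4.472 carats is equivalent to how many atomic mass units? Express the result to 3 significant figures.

1 ct = 1.20443e+23 u.
4.472 × 1.20443e+23 ≈ 5.39e+23 u.

5.39e+23 atomic mass units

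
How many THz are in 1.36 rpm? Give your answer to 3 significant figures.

2.27e-14 THz

1 rpm = 1.66667e-14 THz.
1.36 × 1.66667e-14 ≈ 2.27e-14 THz.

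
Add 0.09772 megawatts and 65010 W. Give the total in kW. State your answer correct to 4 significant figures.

0.09772 MW = 97.7200 kW and 65010 W = 65.0100 kW.
97.7200 + 65.0100 ≈ 162.7 kW.

162.7 kW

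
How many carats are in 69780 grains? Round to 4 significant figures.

1 gr = 0.323995 ct.
So 69780 × 0.323995 ≈ 22610 ct.

22610 ct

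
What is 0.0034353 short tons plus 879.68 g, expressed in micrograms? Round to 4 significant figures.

0.0034353 short ton = 3.11645e+9 μg and 879.68 g = 8.79680e+8 μg.
3.11645e+9 + 8.79680e+8 ≈ 3.996e+9 μg.

3.996e+9 μg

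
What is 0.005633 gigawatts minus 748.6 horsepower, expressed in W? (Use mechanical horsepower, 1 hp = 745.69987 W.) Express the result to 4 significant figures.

0.005633 GW = 5.63300e+6 W and 748.6 hp = 558231 W.
5.63300e+6 − 558231 ≈ 5.075e+6 W.

5.075e+6 W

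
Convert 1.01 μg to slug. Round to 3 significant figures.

1 microgram = 6.85218 × 10^-11 slugs.
So 1.01 × 6.85218 × 10^-11 ≈ 6.92 × 10^-11 slug.

6.92 × 10^-11 slug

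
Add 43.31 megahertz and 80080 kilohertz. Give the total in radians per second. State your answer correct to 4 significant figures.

7.753e+8 rad/s

43.31 MHz = 2.72125e+8 rad/s and 80080 kHz = 5.03157e+8 rad/s.
2.72125e+8 + 5.03157e+8 ≈ 7.753e+8 rad/s.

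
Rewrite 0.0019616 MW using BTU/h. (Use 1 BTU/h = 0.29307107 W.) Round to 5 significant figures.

6693.3 BTU/h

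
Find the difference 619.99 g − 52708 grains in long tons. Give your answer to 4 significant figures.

-0.002751 long ton

619.99 g = 0.000610198 long ton and 52708 gr = 0.00336148 long ton.
0.000610198 − 0.00336148 ≈ -0.002751 long ton.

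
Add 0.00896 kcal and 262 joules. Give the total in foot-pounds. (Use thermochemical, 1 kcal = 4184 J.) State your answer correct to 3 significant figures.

221 ft·lbf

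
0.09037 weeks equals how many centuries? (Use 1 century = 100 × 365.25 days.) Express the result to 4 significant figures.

1 week = 0.000191650 centuries.
So 0.09037 × 0.000191650 ≈ 1.732 × 10^-5 century.

1.732 × 10^-5 centuries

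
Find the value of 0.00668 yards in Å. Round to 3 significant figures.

6.11e+7 Å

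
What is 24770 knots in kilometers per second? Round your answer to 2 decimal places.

1 kn = 0.000514444 kilometers per second.
Thus 24770 × 0.000514444 ≈ 12.74 km/s.

12.74 kilometers per second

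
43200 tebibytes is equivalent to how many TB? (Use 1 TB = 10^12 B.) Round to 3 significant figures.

47500 terabytes

1 TiB = 1.09951 terabytes.
So 43200 × 1.09951 ≈ 47500 TB.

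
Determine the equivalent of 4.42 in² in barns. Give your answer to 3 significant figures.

2.85 × 10^25 barns

1 in² = 6.45160 × 10^24 barns.
So 4.42 × 6.45160 × 10^24 ≈ 2.85 × 10^25 barn.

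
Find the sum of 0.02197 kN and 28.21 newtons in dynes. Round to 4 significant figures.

0.02197 kN = 2.19700 × 10^6 dyn and 28.21 N = 2.82100 × 10^6 dyn.
2.19700 × 10^6 + 2.82100 × 10^6 ≈ 5.018 × 10^6 dyn.

5.018 × 10^6 dyn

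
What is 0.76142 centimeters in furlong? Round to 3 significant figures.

1 centimeter = 4.97097e-5 furlong.
So 0.76142 × 4.97097e-5 ≈ 3.78e-5 furlong.

3.78e-5 furlong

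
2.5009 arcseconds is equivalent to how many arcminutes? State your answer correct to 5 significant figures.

0.041682 arcmin

1 arcsecond = 0.0166667 arcmin.
Thus 2.5009 × 0.0166667 ≈ 0.041682 arcmin.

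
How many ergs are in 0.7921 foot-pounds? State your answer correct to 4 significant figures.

1 ft·lbf = 1.35582 × 10^7 ergs.
0.7921 × 1.35582 × 10^7 ≈ 1.074 × 10^7 erg.

1.074 × 10^7 erg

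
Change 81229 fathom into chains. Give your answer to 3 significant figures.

1 fathom = 0.0909091 chains.
81229 × 0.0909091 ≈ 7380 chain.

7380 chain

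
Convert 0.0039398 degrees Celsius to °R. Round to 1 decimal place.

491.7 degrees Rankine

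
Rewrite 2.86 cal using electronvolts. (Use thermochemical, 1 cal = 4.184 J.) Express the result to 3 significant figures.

7.47 × 10^19 electronvolts

1 cal = 2.61145 × 10^19 eV.
Thus 2.86 × 2.61145 × 10^19 ≈ 7.47 × 10^19 eV.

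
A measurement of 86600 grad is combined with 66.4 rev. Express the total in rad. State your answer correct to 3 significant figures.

1780 rad

86600 grad = 1360.31 rad and 66.4 rev = 417.204 rad.
1360.31 + 417.204 ≈ 1780 rad.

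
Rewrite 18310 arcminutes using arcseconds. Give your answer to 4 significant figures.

1.099 × 10^6 arcseconds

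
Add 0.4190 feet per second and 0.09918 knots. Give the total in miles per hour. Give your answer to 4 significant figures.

0.3998 mph

0.4190 ft/s = 0.285682 mph and 0.09918 kn = 0.114134 mph.
0.285682 + 0.114134 ≈ 0.3998 mph.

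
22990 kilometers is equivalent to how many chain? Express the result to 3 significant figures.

1.14e+6 chains

1 km = 49.7097 chains.
Then 22990 × 49.7097 ≈ 1.14e+6 chain.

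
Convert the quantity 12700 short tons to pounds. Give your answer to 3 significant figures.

2.54e+7 lb

1 short ton = 2000.00 pounds.
Thus 12700 × 2000.00 ≈ 2.54e+7 lb.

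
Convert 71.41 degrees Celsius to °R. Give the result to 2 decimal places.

620.21 °R

°R = (°C + 273.15) × 9/5.
Applying the formula gives 620.21 °R.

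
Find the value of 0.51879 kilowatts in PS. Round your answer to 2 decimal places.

1 kilowatt = 1.35962 metric horsepower.
Then 0.51879 × 1.35962 ≈ 0.71 PS.

0.71 metric horsepower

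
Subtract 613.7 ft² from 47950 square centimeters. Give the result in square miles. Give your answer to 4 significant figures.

-2.016e-5 mi²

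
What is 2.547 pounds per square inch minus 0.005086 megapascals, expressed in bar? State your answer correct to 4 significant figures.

0.1247 bar

2.547 psi = 0.175609 bar and 0.005086 MPa = 0.0508600 bar.
0.175609 − 0.0508600 ≈ 0.1247 bar.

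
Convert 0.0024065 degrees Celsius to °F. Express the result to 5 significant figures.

°C = (°F − 32) × 5/9.
Applying the formula gives 32.004 °F.

32.004 °F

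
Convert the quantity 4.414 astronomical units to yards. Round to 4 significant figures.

7.221 × 10^11 yards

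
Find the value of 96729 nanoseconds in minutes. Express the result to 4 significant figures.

1 ns = 1.66667e-11 minutes.
96729 × 1.66667e-11 ≈ 1.612e-6 min.

1.612e-6 min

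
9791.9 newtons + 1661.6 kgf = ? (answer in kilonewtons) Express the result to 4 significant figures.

9791.9 N = 9.79190 kN and 1661.6 kgf = 16.2947 kN.
9.79190 + 16.2947 ≈ 26.09 kN.

26.09 kilonewtons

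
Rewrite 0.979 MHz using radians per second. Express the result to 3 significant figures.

6.15 × 10^6 radians per second

1 megahertz = 6.28319 × 10^6 radians per second.
Then 0.979 × 6.28319 × 10^6 ≈ 6.15 × 10^6 rad/s.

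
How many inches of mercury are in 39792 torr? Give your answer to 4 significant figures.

1567 inHg

1 torr = 0.0393701 inches of mercury.
Then 39792 × 0.0393701 ≈ 1567 inHg.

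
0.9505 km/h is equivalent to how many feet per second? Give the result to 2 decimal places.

0.87 ft/s

1 km/h = 0.911344 ft/s.
Thus 0.9505 × 0.911344 ≈ 0.87 ft/s.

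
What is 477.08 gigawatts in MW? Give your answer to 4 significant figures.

477100 megawatts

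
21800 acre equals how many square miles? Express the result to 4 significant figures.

34.06 square miles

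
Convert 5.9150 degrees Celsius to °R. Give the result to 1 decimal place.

°R = (°C + 273.15) × 9/5.
Applying the formula gives 502.3 °R.

502.3 °R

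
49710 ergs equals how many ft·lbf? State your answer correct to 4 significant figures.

0.003666 foot-pounds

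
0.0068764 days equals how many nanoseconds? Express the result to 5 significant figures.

5.9412 × 10^11 ns

1 d = 8.64000 × 10^13 ns.
So 0.0068764 × 8.64000 × 10^13 ≈ 5.9412 × 10^11 ns.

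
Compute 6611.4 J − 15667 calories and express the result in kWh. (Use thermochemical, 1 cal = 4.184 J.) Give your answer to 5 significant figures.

6611.4 J = 0.00183650 kWh and 15667 cal = 0.0182085 kWh.
0.00183650 − 0.0182085 ≈ -0.016372 kWh.

-0.016372 kilowatt-hours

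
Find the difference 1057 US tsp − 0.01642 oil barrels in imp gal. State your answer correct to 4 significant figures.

0.5718 imp gal

1057 US tsp = 1.14601 imp gal and 0.01642 bbl = 0.574245 imp gal.
1.14601 − 0.574245 ≈ 0.5718 imp gal.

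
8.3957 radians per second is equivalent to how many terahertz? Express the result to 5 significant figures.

1 rad/s = 1.59155e-13 THz.
Thus 8.3957 × 1.59155e-13 ≈ 1.3362e-12 THz.

1.3362e-12 THz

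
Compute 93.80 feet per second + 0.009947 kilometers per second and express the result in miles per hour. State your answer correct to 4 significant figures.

86.21 mph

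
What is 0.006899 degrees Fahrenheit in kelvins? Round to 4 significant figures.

K = (°F + 459.67) × 5/9.
Applying the formula gives 255.4 K.

255.4 K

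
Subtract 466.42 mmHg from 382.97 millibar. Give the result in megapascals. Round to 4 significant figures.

-0.02389 MPa

382.97 mbar = 0.0382970 MPa and 466.42 mmHg = 0.0621842 MPa.
0.0382970 − 0.0621842 ≈ -0.02389 MPa.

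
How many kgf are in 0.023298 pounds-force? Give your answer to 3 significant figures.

0.0106 kgf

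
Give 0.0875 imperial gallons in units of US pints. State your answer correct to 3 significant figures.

1 imp gal = 9.60760 US pt.
Then 0.0875 × 9.60760 ≈ 0.841 US pt.

0.841 US pt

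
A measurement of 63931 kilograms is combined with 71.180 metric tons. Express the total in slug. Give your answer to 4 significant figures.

63931 kg = 4380.67 slug and 71.180 t = 4877.38 slug.
4380.67 + 4877.38 ≈ 9258 slug.

9258 slug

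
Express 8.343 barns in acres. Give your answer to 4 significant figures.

1 barn = 2.47105e-32 acre.
Thus 8.343 × 2.47105e-32 ≈ 2.062e-31 acre.

2.062e-31 acre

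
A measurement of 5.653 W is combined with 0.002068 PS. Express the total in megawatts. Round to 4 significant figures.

7.174 × 10^-6 megawatts

5.653 W = 5.65300 × 10^-6 MW and 0.002068 PS = 1.52101 × 10^-6 MW.
5.65300 × 10^-6 + 1.52101 × 10^-6 ≈ 7.174 × 10^-6 MW.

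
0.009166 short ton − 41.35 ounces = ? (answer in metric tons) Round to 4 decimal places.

0.009166 short ton = 0.00831526 t and 41.35 oz = 0.00117225 t.
0.00831526 − 0.00117225 ≈ 0.0071 t.

0.0071 metric tons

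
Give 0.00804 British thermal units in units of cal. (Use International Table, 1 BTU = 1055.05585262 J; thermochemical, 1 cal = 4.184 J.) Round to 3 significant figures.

1 BTU = 252.164 calories.
Then 0.00804 × 252.164 ≈ 2.03 cal.

2.03 cal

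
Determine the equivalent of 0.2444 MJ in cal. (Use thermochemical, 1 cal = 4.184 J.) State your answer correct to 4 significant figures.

58410 cal

1 MJ = 239006 calories.
Thus 0.2444 × 239006 ≈ 58410 cal.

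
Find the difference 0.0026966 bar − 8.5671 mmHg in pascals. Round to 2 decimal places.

-872.53 Pa

0.0026966 bar = 269.660 Pa and 8.5671 mmHg = 1142.19 Pa.
269.660 − 1142.19 ≈ -872.53 Pa.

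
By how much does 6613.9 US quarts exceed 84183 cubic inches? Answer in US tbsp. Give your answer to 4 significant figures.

6613.9 US qt = 423290 US tbsp and 84183 in³ = 93293.7 US tbsp.
423290 − 93293.7 ≈ 330000 US tbsp.

330000 US tablespoons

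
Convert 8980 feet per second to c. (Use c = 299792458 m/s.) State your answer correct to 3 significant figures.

1 ft/s = 1.01670e-9 c.
So 8980 × 1.01670e-9 ≈ 9.13e-6 c.

9.13e-6 c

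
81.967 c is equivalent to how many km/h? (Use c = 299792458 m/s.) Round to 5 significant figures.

8.8463 × 10^10 kilometers per hour

1 c = 1.07925 × 10^9 km/h.
So 81.967 × 1.07925 × 10^9 ≈ 8.8463 × 10^10 km/h.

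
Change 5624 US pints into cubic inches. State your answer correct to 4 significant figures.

162400 in³

1 US pt = 28.8750 in³.
Then 5624 × 28.8750 ≈ 162400 in³.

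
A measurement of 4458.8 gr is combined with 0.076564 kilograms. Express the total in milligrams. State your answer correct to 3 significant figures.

4458.8 gr = 288925 mg and 0.076564 kg = 76564.0 mg.
288925 + 76564.0 ≈ 365000 mg.

365000 mg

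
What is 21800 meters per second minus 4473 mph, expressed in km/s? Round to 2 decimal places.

21800 m/s = 21.8000 km/s and 4473 mph = 1.99961 km/s.
21.8000 − 1.99961 ≈ 19.80 km/s.

19.80 kilometers per second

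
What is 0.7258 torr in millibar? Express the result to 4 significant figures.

0.9677 mbar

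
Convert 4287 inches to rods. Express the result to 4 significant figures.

1 in = 0.00505051 rods.
4287 × 0.00505051 ≈ 21.65 rod.

21.65 rods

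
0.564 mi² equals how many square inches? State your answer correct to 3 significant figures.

1 mi² = 4.01449e+9 square inches.
So 0.564 × 4.01449e+9 ≈ 2.26e+9 in².

2.26e+9 square inches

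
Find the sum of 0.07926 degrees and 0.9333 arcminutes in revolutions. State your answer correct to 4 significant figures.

0.0002634 rev

0.07926 ° = 0.000220167 rev and 0.9333 arcmin = 4.32083e-5 rev.
0.000220167 + 4.32083e-5 ≈ 0.0002634 rev.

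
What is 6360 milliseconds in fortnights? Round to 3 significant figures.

1 ms = 8.26720e-10 fortnight.
Then 6360 × 8.26720e-10 ≈ 5.26e-6 fortnight.

5.26e-6 fortnight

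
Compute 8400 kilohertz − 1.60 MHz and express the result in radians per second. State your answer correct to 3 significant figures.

8400 kHz = 5.27788 × 10^7 rad/s and 1.60 MHz = 1.00531 × 10^7 rad/s.
5.27788 × 10^7 − 1.00531 × 10^7 ≈ 4.27 × 10^7 rad/s.

4.27 × 10^7 rad/s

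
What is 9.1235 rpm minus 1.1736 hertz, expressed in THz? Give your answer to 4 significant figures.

-1.022 × 10^-12 terahertz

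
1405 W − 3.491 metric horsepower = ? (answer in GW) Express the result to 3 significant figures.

1405 W = 1.40500e-6 GW and 3.491 PS = 2.56763e-6 GW.
1.40500e-6 − 2.56763e-6 ≈ -1.16e-6 GW.

-1.16e-6 GW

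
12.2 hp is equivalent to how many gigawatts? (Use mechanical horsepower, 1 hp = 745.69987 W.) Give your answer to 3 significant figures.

9.10 × 10^-6 GW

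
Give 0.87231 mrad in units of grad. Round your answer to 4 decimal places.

1 mrad = 0.0636620 grad.
Then 0.87231 × 0.0636620 ≈ 0.0555 grad.

0.0555 grad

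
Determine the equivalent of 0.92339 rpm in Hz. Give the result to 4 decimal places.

1 revolution per minute = 0.0166667 Hz.
So 0.92339 × 0.0166667 ≈ 0.0154 Hz.

0.0154 hertz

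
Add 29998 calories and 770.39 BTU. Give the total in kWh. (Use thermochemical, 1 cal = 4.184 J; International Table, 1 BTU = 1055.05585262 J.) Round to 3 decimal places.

0.261 kilowatt-hours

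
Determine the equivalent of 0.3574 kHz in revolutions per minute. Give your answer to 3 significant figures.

21400 rpm

1 kHz = 60000.0 rpm.
Then 0.3574 × 60000.0 ≈ 21400 rpm.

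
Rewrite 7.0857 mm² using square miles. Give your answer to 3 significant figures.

2.74e-12 mi²

1 mm² = 3.86102e-13 mi².
Thus 7.0857 × 3.86102e-13 ≈ 2.74e-12 mi².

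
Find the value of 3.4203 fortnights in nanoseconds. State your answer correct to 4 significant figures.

4.137 × 10^15 ns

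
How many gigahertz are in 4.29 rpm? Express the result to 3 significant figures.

7.15 × 10^-11 gigahertz

1 rpm = 1.66667 × 10^-11 GHz.
Thus 4.29 × 1.66667 × 10^-11 ≈ 7.15 × 10^-11 GHz.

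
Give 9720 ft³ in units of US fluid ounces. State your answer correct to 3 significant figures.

9.31e+6 US fluid ounces

1 ft³ = 957.506 US fl oz.
So 9720 × 957.506 ≈ 9.31e+6 US fl oz.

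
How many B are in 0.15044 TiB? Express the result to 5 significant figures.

1.6541e+11 bytes

1 tebibyte = 1.09951e+12 bytes.
So 0.15044 × 1.09951e+12 ≈ 1.6541e+11 B.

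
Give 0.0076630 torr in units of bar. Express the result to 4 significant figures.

1.022 × 10^-5 bar

1 torr = 0.00133322 bar.
0.0076630 × 0.00133322 ≈ 1.022 × 10^-5 bar.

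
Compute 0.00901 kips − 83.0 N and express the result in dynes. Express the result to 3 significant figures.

0.00901 kip = 4.00785 × 10^6 dyn and 83.0 N = 8.30000 × 10^6 dyn.
4.00785 × 10^6 − 8.30000 × 10^6 ≈ -4.29 × 10^6 dyn.

-4.29 × 10^6 dynes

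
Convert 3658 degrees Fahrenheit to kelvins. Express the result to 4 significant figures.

K = (°F + 459.67) × 5/9.
Applying the formula gives 2288 K.

2288 K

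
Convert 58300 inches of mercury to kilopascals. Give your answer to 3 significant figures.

1 inch of mercury = 3.38639 kPa.
Then 58300 × 3.38639 ≈ 197000 kPa.

197000 kilopascals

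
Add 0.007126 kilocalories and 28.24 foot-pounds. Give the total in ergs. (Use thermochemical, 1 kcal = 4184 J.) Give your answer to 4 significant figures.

0.007126 kcal = 2.98152 × 10^8 erg and 28.24 ft·lbf = 3.82883 × 10^8 erg.
2.98152 × 10^8 + 3.82883 × 10^8 ≈ 6.810 × 10^8 erg.

6.810 × 10^8 erg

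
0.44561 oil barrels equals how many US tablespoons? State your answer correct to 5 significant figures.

1 oil barrel = 10752.0 US tbsp.
So 0.44561 × 10752.0 ≈ 4791.2 US tbsp.

4791.2 US tbsp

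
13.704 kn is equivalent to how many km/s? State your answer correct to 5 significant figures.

1 knot = 0.000514444 kilometers per second.
Thus 13.704 × 0.000514444 ≈ 0.0070499 km/s.

0.0070499 km/s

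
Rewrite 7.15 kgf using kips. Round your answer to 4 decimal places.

0.0158 kips

1 kgf = 0.00220462 kips.
Thus 7.15 × 0.00220462 ≈ 0.0158 kip.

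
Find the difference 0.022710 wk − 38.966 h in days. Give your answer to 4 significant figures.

-1.465 days

0.022710 wk = 0.158970 d and 38.966 h = 1.62358 d.
0.158970 − 1.62358 ≈ -1.465 d.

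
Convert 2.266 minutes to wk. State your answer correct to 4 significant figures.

1 min = 9.92063e-5 wk.
Thus 2.266 × 9.92063e-5 ≈ 0.0002248 wk.

0.0002248 wk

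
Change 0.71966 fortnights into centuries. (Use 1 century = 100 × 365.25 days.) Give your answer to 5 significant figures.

0.00027585 centuries

1 fortnight = 0.0003832991 centuries.
0.71966 × 0.0003832991 ≈ 0.00027585 century.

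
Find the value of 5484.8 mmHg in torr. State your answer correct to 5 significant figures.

5484.8 torr

1 mmHg = 1.00000 torr.
5484.8 × 1.00000 ≈ 5484.8 torr.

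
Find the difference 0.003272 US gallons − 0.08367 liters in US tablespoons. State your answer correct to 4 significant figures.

0.003272 US gal = 0.837632 US tbsp and 0.08367 L = 5.65844 US tbsp.
0.837632 − 5.65844 ≈ -4.821 US tbsp.

-4.821 US tbsp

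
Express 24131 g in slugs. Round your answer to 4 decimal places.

1.6535 slug

1 gram = 6.85218 × 10^-5 slug.
So 24131 × 6.85218 × 10^-5 ≈ 1.6535 slug.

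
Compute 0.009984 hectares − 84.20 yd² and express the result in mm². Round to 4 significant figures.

0.009984 ha = 9.98400 × 10^7 mm² and 84.20 yd² = 7.04019 × 10^7 mm².
9.98400 × 10^7 − 7.04019 × 10^7 ≈ 2.944 × 10^7 mm².

2.944 × 10^7 mm²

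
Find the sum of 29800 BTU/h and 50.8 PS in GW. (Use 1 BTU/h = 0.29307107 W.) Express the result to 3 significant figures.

4.61e-5 gigawatts

29800 BTU/h = 8.73352e-6 GW and 50.8 PS = 3.73633e-5 GW.
8.73352e-6 + 3.73633e-5 ≈ 4.61e-5 GW.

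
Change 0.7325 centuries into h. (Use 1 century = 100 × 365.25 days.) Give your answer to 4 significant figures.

1 century = 876600 h.
0.7325 × 876600 ≈ 642100 h.

642100 h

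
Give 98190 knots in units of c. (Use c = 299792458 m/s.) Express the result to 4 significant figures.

0.0001685 times the speed of light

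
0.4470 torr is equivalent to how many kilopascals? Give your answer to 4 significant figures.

1 torr = 0.1333224 kilopascals.
0.4470 × 0.1333224 ≈ 0.05960 kPa.

0.05960 kPa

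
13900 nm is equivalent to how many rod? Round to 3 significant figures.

1 nanometer = 1.98839 × 10^-10 rod.
So 13900 × 1.98839 × 10^-10 ≈ 2.76 × 10^-6 rod.

2.76 × 10^-6 rod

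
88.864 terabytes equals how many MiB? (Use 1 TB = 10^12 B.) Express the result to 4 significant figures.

8.475 × 10^7 mebibytes

1 terabyte = 953674 MiB.
88.864 × 953674 ≈ 8.475 × 10^7 MiB.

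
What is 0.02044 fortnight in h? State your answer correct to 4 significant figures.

6.868 h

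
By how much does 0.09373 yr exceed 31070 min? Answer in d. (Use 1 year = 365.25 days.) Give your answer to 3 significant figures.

0.09373 yr = 34.2349 d and 31070 min = 21.5764 d.
34.2349 − 21.5764 ≈ 12.7 d.

12.7 d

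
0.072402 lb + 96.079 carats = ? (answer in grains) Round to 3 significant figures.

803 grains

0.072402 lb = 506.814 gr and 96.079 ct = 296.545 gr.
506.814 + 296.545 ≈ 803 gr.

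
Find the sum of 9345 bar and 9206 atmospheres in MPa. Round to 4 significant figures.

9345 bar = 934.500 MPa and 9206 atm = 932.798 MPa.
934.500 + 932.798 ≈ 1867 MPa.

1867 MPa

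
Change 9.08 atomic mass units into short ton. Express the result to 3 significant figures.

1.66 × 10^-29 short ton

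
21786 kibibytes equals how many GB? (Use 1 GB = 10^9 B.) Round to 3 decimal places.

0.022 GB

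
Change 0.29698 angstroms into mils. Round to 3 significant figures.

1.17 × 10^-6 mils

1 angstrom = 3.93701 × 10^-6 mils.
0.29698 × 3.93701 × 10^-6 ≈ 1.17 × 10^-6 mil.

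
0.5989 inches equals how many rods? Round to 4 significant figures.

1 in = 0.00505051 rod.
Then 0.5989 × 0.00505051 ≈ 0.003025 rod.

0.003025 rod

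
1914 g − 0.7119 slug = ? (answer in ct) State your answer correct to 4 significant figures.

1914 g = 9570.00 ct and 0.7119 slug = 51947.0 ct.
9570.00 − 51947.0 ≈ -42380 ct.

-42380 ct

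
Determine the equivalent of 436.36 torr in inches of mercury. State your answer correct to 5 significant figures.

17.180 inches of mercury

1 torr = 0.0393701 inHg.
436.36 × 0.0393701 ≈ 17.180 inHg.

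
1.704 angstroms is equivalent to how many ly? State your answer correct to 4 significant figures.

1.801e-26 light-years

1 Å = 1.05700e-26 light-years.
Then 1.704 × 1.05700e-26 ≈ 1.801e-26 ly.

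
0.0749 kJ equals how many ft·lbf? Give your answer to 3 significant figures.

1 kJ = 737.562 ft·lbf.
Thus 0.0749 × 737.562 ≈ 55.2 ft·lbf.

55.2 ft·lbf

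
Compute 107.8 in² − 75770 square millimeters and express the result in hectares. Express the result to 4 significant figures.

107.8 in² = 6.95482e-6 ha and 75770 mm² = 7.57700e-6 ha.
6.95482e-6 − 7.57700e-6 ≈ -6.222e-7 ha.

-6.222e-7 ha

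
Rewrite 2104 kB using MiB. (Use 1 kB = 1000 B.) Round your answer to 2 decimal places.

1 kB = 0.000953674 mebibytes.
Thus 2104 × 0.000953674 ≈ 2.01 MiB.

2.01 MiB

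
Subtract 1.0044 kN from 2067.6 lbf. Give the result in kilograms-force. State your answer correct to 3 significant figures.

2067.6 lbf = 937.848 kgf and 1.0044 kN = 102.420 kgf.
937.848 − 102.420 ≈ 835 kgf.

835 kgf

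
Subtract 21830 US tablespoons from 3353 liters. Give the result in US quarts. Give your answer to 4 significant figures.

3202 US quarts

3353 L = 3543.08 US qt and 21830 US tbsp = 341.094 US qt.
3543.08 − 341.094 ≈ 3202 US qt.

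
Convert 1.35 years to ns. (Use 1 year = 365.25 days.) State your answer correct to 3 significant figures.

1 year = 3.15576e+16 nanoseconds.
Then 1.35 × 3.15576e+16 ≈ 4.26e+16 ns.

4.26e+16 nanoseconds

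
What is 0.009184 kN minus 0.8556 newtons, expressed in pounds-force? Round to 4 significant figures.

1.872 lbf

0.009184 kN = 2.06465 lbf and 0.8556 N = 0.192347 lbf.
2.06465 − 0.192347 ≈ 1.872 lbf.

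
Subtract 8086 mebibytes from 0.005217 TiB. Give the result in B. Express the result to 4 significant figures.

0.005217 TiB = 5.73615 × 10^9 B and 8086 MiB = 8.47879 × 10^9 B.
5.73615 × 10^9 − 8.47879 × 10^9 ≈ -2.743 × 10^9 B.

-2.743 × 10^9 B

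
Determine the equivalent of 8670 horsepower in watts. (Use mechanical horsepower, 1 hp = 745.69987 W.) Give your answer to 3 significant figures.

1 horsepower = 745.700 W.
Thus 8670 × 745.700 ≈ 6.47 × 10^6 W.

6.47 × 10^6 W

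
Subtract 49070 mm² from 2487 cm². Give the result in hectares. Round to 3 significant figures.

2.00 × 10^-5 hectares

2487 cm² = 2.48700 × 10^-5 ha and 49070 mm² = 4.90700 × 10^-6 ha.
2.48700 × 10^-5 − 4.90700 × 10^-6 ≈ 2.00 × 10^-5 ha.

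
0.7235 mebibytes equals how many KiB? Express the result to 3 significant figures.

1 MiB = 1024.00 KiB.
Thus 0.7235 × 1024.00 ≈ 741 KiB.

741 kibibytes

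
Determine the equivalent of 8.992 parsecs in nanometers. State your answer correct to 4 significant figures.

1 parsec = 3.08568 × 10^25 nm.
Thus 8.992 × 3.08568 × 10^25 ≈ 2.775 × 10^26 nm.

2.775 × 10^26 nanometers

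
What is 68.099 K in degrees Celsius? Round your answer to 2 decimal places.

K = °C + 273.15.
Applying the formula gives -205.05 °C.

-205.05 °C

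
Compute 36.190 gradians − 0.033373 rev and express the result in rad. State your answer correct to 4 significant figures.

36.190 grad = 0.568471 rad and 0.033373 rev = 0.209689 rad.
0.568471 − 0.209689 ≈ 0.3588 rad.

0.3588 rad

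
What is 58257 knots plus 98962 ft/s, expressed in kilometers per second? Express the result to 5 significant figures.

60.134 kilometers per second

58257 kn = 29.9700 km/s and 98962 ft/s = 30.1636 km/s.
29.9700 + 30.1636 ≈ 60.134 km/s.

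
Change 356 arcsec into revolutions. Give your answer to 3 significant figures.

1 arcsecond = 7.71605 × 10^-7 rev.
Thus 356 × 7.71605 × 10^-7 ≈ 0.000275 rev.

0.000275 rev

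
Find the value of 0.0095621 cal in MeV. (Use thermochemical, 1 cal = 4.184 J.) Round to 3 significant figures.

1 calorie = 2.61145e+13 megaelectronvolts.
So 0.0095621 × 2.61145e+13 ≈ 2.50e+11 MeV.

2.50e+11 megaelectronvolts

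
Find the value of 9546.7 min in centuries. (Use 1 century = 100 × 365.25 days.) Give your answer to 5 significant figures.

0.00018151 century

1 minute = 1.90129e-8 century.
9546.7 × 1.90129e-8 ≈ 0.00018151 century.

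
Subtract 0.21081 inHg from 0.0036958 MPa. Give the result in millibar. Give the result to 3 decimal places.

0.0036958 MPa = 36.9580 mbar and 0.21081 inHg = 7.13885 mbar.
36.9580 − 7.13885 ≈ 29.819 mbar.

29.819 millibar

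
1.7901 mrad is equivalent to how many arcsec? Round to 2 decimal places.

369.23 arcsec

1 mrad = 206.265 arcsec.
1.7901 × 206.265 ≈ 369.23 arcsec.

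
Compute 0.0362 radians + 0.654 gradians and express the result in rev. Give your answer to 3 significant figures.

0.0362 rad = 0.00576141 rev and 0.654 grad = 0.00163500 rev.
0.00576141 + 0.00163500 ≈ 0.00740 rev.

0.00740 rev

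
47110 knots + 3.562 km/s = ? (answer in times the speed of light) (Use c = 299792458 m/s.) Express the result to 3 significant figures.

47110 kn = 8.08409e-5 c and 3.562 km/s = 1.18816e-5 c.
8.08409e-5 + 1.18816e-5 ≈ 9.27e-5 c.

9.27e-5 times the speed of light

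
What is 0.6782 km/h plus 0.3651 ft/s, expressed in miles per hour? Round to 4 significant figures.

0.6703 miles per hour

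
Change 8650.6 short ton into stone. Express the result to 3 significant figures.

1.24e+6 st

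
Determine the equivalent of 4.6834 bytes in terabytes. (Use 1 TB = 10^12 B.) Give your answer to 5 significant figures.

4.6834 × 10^-12 TB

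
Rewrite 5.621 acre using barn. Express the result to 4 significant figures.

1 acre = 4.04686e+31 barn.
Thus 5.621 × 4.04686e+31 ≈ 2.275e+32 barn.

2.275e+32 barns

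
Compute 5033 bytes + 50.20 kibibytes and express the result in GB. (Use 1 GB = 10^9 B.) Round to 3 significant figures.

5033 B = 5.03300 × 10^-6 GB and 50.20 KiB = 5.14048 × 10^-5 GB.
5.03300 × 10^-6 + 5.14048 × 10^-5 ≈ 5.64 × 10^-5 GB.

5.64 × 10^-5 GB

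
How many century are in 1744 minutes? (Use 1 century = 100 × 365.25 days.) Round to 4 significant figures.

1 min = 1.90129e-8 centuries.
Then 1744 × 1.90129e-8 ≈ 3.316e-5 century.

3.316e-5 century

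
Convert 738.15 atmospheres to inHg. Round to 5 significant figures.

22086 inHg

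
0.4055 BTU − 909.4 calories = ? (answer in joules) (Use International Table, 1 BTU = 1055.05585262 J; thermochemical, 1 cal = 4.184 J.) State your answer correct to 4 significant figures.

-3377 J

0.4055 BTU = 427.825 J and 909.4 cal = 3804.93 J.
427.825 − 3804.93 ≈ -3377 J.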